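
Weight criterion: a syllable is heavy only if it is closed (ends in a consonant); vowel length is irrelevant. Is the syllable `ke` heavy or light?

light

`ke`: short vowel, open (no coda). Open (no coda) → light.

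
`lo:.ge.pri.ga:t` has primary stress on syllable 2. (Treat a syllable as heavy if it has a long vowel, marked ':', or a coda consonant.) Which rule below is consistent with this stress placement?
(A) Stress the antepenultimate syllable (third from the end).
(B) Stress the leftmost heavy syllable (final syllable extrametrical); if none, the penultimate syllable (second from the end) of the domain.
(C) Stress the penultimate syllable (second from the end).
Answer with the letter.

A

Rule A → syllable 2 ✓.
Rule B → syllable 1 (observed: 2).
Rule C → syllable 3 (observed: 2).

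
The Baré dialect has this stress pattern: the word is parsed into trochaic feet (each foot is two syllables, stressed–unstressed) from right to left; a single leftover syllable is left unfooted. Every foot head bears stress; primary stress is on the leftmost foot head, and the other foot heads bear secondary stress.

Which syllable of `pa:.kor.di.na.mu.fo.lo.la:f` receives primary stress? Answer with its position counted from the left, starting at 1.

Parse right to left into trochaic (ˈσσ) feet: (ˈpa:.kor) (ˈdi.na) (ˈmu.fo) (ˈlo.la:f).
Foot heads (stressed positions): 1, 3, 5, 7.
End Rule Leftmost: primary stress on the leftmost head = syllable 1.
Primary stress: syllable 1 → ˈpa:.kor.di.na.mu.fo.lo.la:f.

1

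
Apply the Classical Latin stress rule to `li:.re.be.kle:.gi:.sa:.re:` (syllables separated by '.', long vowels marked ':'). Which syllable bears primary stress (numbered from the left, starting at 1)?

6

Classical Latin: stress the penult if heavy (long vowel or closed), else the antepenult.
Weights: 5 gi: H, 6 sa: H, 7 re: H.
The penult (syllable 6, sa:) is heavy, so it takes stress.
Stress on syllable 6: li:.re.be.kle:.gi:.ˈsa:.re:.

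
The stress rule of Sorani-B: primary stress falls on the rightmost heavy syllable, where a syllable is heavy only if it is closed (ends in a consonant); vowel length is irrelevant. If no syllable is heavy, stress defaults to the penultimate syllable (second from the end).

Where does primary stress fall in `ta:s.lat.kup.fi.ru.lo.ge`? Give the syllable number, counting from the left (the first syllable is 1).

Weights: 1 ta:s H, 2 lat H, 3 kup H, 4 fi L, 5 ru L, 6 lo L, 7 ge L.
Heavy syllables in the domain: 1, 2, 3. The rightmost is syllable 3 (kup).
Primary stress: syllable 3 → ta:s.lat.ˈkup.fi.ru.lo.ge.

3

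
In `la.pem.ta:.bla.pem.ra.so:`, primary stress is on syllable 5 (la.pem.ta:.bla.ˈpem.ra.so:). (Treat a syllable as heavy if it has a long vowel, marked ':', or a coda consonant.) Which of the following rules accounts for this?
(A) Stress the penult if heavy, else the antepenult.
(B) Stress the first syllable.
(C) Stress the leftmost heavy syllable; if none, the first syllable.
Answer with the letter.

A

Rule A → syllable 5 ✓.
Rule B → syllable 1 (observed: 5).
Rule C → syllable 2 (observed: 5).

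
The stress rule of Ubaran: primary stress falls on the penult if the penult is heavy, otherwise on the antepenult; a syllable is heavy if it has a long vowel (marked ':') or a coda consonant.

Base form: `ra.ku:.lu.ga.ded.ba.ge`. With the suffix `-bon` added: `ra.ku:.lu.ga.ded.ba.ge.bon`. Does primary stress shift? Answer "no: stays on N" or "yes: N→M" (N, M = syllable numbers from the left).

Base `ra.ku:.lu.ga.ded.ba.ge` (7 syllables):
  Weights: 5 ded H, 6 ba L, 7 ge L.
  The penult (syllable 6, ba) is light, so stress falls on the antepenult (syllable 5, ded).
  → primary stress on syllable 5.
Suffixed `ra.ku:.lu.ga.ded.ba.ge.bon` (8 syllables):
  Weights: 6 ba L, 7 ge L, 8 bon H.
  The penult (syllable 7, ge) is light, so stress falls on the antepenult (syllable 6, ba).
  → primary stress on syllable 6.

yes: 5→6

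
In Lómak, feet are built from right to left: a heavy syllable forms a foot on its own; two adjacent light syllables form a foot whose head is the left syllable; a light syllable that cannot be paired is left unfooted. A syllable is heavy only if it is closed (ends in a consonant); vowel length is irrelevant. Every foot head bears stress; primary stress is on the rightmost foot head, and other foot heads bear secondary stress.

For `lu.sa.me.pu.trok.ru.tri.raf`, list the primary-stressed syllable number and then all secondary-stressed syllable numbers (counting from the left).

primary 8, secondary 1, 3, 5, 6

Weights: 1 lu L, 2 sa L, 3 me L, 4 pu L, 5 trok H, 6 ru L, 7 tri L, 8 raf H.
Parse right to left (heavy = foot alone; LL = one foot; stranded L unfooted): (ˈlu.sa) (ˈme.pu) (ˈtrok) (ˈru.tri) (ˈraf).
Foot heads: 1, 3, 5, 6, 8.
Primary stress on the rightmost head = syllable 8.
Secondary stress on 1, 3, 5, 6: ˌlu.sa.ˌme.pu.ˌtrok.ˌru.tri.ˈraf.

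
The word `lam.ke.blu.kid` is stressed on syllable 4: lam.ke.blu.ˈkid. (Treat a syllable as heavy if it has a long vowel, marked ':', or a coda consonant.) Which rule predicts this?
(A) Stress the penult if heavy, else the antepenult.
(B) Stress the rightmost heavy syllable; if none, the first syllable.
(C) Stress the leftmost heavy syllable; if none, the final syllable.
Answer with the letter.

Rule A → syllable 2 (observed: 4).
Rule B → syllable 4 ✓.
Rule C → syllable 1 (observed: 4).

B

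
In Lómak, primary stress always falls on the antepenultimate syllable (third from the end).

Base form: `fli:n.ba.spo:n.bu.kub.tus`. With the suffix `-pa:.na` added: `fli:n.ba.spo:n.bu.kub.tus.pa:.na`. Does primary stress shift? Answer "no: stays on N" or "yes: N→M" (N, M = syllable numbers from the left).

yes: 4→6

Base `fli:n.ba.spo:n.bu.kub.tus` (6 syllables):
  The word has 6 syllables; the antepenultimate syllable (third from the end) is syllable 4 (bu).
  → primary stress on syllable 4.
Suffixed `fli:n.ba.spo:n.bu.kub.tus.pa:.na` (8 syllables):
  The word has 8 syllables; the antepenultimate syllable (third from the end) is syllable 6 (tus).
  → primary stress on syllable 6.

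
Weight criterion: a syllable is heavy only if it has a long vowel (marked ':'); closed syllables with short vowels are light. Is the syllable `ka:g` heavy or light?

heavy

`ka:g`: long vowel, closed (coda /g/). Long vowel → heavy.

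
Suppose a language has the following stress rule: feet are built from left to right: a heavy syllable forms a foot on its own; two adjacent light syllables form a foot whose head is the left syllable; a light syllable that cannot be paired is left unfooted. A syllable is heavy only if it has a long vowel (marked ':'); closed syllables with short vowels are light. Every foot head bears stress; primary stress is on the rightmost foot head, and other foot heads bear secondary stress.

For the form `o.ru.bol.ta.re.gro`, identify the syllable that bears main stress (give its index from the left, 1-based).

Weights: 1 o L, 2 ru L, 3 bol L, 4 ta L, 5 re L, 6 gro L.
Parse left to right (heavy = foot alone; LL = one foot; stranded L unfooted): (ˈo.ru) (ˈbol.ta) (ˈre.gro).
Foot heads: 1, 3, 5.
Primary stress on the rightmost head = syllable 5.
Primary stress: syllable 5 → o.ru.bol.ta.ˈre.gro.

5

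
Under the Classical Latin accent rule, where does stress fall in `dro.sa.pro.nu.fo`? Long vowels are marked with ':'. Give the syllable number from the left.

3

Classical Latin: stress the penult if heavy (long vowel or closed), else the antepenult.
Weights: 3 pro L, 4 nu L, 5 fo L.
The penult (syllable 4, nu) is light, so stress falls on the antepenult (syllable 3, pro).
Stress on syllable 3: dro.sa.ˈpro.nu.fo.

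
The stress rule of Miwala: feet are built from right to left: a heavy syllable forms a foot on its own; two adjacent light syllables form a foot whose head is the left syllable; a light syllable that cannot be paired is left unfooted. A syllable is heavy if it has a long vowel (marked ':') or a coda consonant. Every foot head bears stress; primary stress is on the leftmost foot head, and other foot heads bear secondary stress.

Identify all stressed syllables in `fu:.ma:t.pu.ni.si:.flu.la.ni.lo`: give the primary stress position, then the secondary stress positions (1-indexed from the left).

primary 1, secondary 2, 3, 5, 6, 8

Weights: 1 fu: H, 2 ma:t H, 3 pu L, 4 ni L, 5 si: H, 6 flu L, 7 la L, 8 ni L, 9 lo L.
Parse right to left (heavy = foot alone; LL = one foot; stranded L unfooted): (ˈfu:) (ˈma:t) (ˈpu.ni) (ˈsi:) (ˈflu.la) (ˈni.lo).
Foot heads: 1, 2, 3, 5, 6, 8.
Primary stress on the leftmost head = syllable 1.
Secondary stress on 2, 3, 5, 6, 8: ˈfu:.ˌma:t.ˌpu.ni.ˌsi:.ˌflu.la.ˌni.lo.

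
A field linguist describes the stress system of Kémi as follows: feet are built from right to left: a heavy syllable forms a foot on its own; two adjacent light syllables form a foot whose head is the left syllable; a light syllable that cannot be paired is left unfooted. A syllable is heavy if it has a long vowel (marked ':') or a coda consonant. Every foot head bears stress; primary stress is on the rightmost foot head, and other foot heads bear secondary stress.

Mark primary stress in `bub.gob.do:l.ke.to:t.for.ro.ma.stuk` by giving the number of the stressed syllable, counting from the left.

Weights: 1 bub H, 2 gob H, 3 do:l H, 4 ke L, 5 to:t H, 6 for H, 7 ro L, 8 ma L, 9 stuk H.
Parse right to left (heavy = foot alone; LL = one foot; stranded L unfooted): (ˈbub) (ˈgob) (ˈdo:l) ke (ˈto:t) (ˈfor) (ˈro.ma) (ˈstuk).
Foot heads: 1, 2, 3, 5, 6, 7, 9.
Primary stress on the rightmost head = syllable 9.
Primary stress: syllable 9 → bub.gob.do:l.ke.to:t.for.ro.ma.ˈstuk.

9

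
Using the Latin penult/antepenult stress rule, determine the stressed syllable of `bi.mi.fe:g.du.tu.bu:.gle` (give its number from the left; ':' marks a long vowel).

Classical Latin: stress the penult if heavy (long vowel or closed), else the antepenult.
Weights: 5 tu L, 6 bu: H, 7 gle L.
The penult (syllable 6, bu:) is heavy, so it takes stress.
Stress on syllable 6: bi.mi.fe:g.du.tu.ˈbu:.gle.

6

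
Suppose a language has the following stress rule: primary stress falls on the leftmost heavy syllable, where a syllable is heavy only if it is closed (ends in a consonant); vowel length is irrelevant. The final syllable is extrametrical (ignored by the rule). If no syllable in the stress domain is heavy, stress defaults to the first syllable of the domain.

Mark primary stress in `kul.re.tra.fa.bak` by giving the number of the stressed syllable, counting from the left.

The final syllable (5, bak) is extrametrical; the stress domain is syllables 1–4.
Weights: 1 kul H, 2 re L, 3 tra L, 4 fa L.
Heavy syllables in the domain: 1. The leftmost is syllable 1 (kul).
Primary stress: syllable 1 → ˈkul.re.tra.fa.bak.

1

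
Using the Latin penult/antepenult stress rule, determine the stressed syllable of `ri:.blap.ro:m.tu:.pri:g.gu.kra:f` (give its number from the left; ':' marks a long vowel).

5

Classical Latin: stress the penult if heavy (long vowel or closed), else the antepenult.
Weights: 5 pri:g H, 6 gu L, 7 kra:f H.
The penult (syllable 6, gu) is light, so stress falls on the antepenult (syllable 5, pri:g).
Stress on syllable 5: ri:.blap.ro:m.tu:.ˈpri:g.gu.kra:f.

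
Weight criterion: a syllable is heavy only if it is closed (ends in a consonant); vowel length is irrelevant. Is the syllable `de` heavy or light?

`de`: short vowel, open (no coda). Open (no coda) → light.

light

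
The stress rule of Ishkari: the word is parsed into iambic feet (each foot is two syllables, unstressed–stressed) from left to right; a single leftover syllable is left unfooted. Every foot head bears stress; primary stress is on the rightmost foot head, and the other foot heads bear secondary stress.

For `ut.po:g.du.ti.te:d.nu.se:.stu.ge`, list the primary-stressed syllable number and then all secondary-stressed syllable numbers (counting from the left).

Parse left to right into iambic (σˈσ) feet: (ut.ˈpo:g) (du.ˈti) (te:d.ˈnu) (se:.ˈstu) ge. Syllable 9 is left unfooted.
Foot heads (stressed positions): 2, 4, 6, 8.
End Rule Rightmost: primary stress on the rightmost head = syllable 8.
Secondary stress on 2, 4, 6: ut.ˌpo:g.du.ˌti.te:d.ˌnu.se:.ˈstu.ge.

primary 8, secondary 2, 4, 6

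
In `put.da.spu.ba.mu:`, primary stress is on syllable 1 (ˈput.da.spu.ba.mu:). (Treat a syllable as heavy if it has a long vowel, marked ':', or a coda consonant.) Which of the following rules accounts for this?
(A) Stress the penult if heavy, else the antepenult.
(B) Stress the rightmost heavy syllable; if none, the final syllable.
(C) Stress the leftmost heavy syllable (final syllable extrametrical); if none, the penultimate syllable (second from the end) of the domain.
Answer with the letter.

C

Rule A → syllable 3 (observed: 1).
Rule B → syllable 5 (observed: 1).
Rule C → syllable 1 ✓.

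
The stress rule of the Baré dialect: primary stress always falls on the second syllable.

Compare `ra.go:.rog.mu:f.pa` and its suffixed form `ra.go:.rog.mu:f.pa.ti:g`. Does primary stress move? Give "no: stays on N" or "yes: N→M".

Base `ra.go:.rog.mu:f.pa` (5 syllables):
  The word has 5 syllables; the second syllable is syllable 2 (go:).
  → primary stress on syllable 2.
Suffixed `ra.go:.rog.mu:f.pa.ti:g` (6 syllables):
  The word has 6 syllables; the second syllable is syllable 2 (go:).
  → primary stress on syllable 2.

no: stays on 2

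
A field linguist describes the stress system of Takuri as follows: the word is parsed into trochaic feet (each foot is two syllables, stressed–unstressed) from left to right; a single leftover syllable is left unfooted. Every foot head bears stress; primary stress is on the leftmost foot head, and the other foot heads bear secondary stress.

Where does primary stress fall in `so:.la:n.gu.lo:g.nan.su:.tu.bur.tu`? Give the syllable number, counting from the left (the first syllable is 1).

1

Parse left to right into trochaic (ˈσσ) feet: (ˈso:.la:n) (ˈgu.lo:g) (ˈnan.su:) (ˈtu.bur) tu. Syllable 9 is left unfooted.
Foot heads (stressed positions): 1, 3, 5, 7.
End Rule Leftmost: primary stress on the leftmost head = syllable 1.
Primary stress: syllable 1 → ˈso:.la:n.gu.lo:g.nan.su:.tu.bur.tu.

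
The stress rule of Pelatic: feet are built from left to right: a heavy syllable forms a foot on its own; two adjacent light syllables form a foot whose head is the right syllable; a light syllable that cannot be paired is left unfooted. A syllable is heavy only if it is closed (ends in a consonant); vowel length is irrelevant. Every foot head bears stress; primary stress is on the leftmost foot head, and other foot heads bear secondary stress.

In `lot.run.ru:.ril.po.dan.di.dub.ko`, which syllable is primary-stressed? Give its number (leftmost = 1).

1

Weights: 1 lot H, 2 run H, 3 ru: L, 4 ril H, 5 po L, 6 dan H, 7 di L, 8 dub H, 9 ko L.
Parse left to right (heavy = foot alone; LL = one foot; stranded L unfooted): (ˈlot) (ˈrun) ru: (ˈril) po (ˈdan) di (ˈdub) ko.
Foot heads: 1, 2, 4, 6, 8.
Primary stress on the leftmost head = syllable 1.
Primary stress: syllable 1 → ˈlot.run.ru:.ril.po.dan.di.dub.ko.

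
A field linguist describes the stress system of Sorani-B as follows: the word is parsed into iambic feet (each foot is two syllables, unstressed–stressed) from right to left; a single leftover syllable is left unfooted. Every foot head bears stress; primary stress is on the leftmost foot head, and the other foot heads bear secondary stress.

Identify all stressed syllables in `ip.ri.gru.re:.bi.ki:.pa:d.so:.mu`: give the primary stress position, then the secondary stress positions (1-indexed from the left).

primary 3, secondary 5, 7, 9

Parse right to left into iambic (σˈσ) feet: ip (ri.ˈgru) (re:.ˈbi) (ki:.ˈpa:d) (so:.ˈmu). Syllable 1 is left unfooted.
Foot heads (stressed positions): 3, 5, 7, 9.
End Rule Leftmost: primary stress on the leftmost head = syllable 3.
Secondary stress on 5, 7, 9: ip.ri.ˈgru.re:.ˌbi.ki:.ˌpa:d.so:.ˌmu.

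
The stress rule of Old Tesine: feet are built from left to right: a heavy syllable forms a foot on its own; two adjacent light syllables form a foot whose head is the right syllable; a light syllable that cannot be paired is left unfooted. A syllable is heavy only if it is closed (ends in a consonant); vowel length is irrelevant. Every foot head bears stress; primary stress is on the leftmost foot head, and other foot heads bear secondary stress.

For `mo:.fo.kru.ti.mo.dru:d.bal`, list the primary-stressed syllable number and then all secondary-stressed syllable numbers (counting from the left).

primary 2, secondary 4, 6, 7

Weights: 1 mo: L, 2 fo L, 3 kru L, 4 ti L, 5 mo L, 6 dru:d H, 7 bal H.
Parse left to right (heavy = foot alone; LL = one foot; stranded L unfooted): (mo:.ˈfo) (kru.ˈti) mo (ˈdru:d) (ˈbal).
Foot heads: 2, 4, 6, 7.
Primary stress on the leftmost head = syllable 2.
Secondary stress on 4, 6, 7: mo:.ˈfo.kru.ˌti.mo.ˌdru:d.ˌbal.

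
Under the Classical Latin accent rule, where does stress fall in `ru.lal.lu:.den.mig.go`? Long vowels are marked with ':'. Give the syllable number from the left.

Classical Latin: stress the penult if heavy (long vowel or closed), else the antepenult.
Weights: 4 den H, 5 mig H, 6 go L.
The penult (syllable 5, mig) is heavy, so it takes stress.
Stress on syllable 5: ru.lal.lu:.den.ˈmig.go.

5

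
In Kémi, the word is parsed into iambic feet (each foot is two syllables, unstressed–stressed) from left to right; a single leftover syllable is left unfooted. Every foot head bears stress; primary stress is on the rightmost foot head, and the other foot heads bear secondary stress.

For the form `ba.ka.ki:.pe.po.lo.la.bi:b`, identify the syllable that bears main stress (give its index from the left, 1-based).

Parse left to right into iambic (σˈσ) feet: (ba.ˈka) (ki:.ˈpe) (po.ˈlo) (la.ˈbi:b).
Foot heads (stressed positions): 2, 4, 6, 8.
End Rule Rightmost: primary stress on the rightmost head = syllable 8.
Primary stress: syllable 8 → ba.ka.ki:.pe.po.lo.la.ˈbi:b.

8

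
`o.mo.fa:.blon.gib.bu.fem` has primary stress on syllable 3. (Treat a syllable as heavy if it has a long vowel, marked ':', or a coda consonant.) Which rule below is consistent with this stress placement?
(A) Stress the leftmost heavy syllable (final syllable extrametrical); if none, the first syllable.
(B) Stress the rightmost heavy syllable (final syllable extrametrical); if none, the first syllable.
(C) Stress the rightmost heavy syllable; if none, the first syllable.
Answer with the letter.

A

Rule A → syllable 3 ✓.
Rule B → syllable 5 (observed: 3).
Rule C → syllable 7 (observed: 3).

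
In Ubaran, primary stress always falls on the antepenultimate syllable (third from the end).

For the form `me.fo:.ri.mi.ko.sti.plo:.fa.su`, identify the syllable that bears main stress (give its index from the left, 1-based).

7

The word has 9 syllables; the antepenultimate syllable (third from the end) is syllable 7 (plo:).
Primary stress: syllable 7 → me.fo:.ri.mi.ko.sti.ˈplo:.fa.su.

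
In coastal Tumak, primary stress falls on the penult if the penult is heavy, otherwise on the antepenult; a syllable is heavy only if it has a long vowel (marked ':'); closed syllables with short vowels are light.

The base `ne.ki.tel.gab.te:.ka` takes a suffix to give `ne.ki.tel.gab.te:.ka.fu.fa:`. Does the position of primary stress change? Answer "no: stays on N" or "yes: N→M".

yes: 5→6

Base `ne.ki.tel.gab.te:.ka` (6 syllables):
  Weights: 4 gab L, 5 te: H, 6 ka L.
  The penult (syllable 5, te:) is heavy, so it takes stress.
  → primary stress on syllable 5.
Suffixed `ne.ki.tel.gab.te:.ka.fu.fa:` (8 syllables):
  Weights: 6 ka L, 7 fu L, 8 fa: H.
  The penult (syllable 7, fu) is light, so stress falls on the antepenult (syllable 6, ka).
  → primary stress on syllable 6.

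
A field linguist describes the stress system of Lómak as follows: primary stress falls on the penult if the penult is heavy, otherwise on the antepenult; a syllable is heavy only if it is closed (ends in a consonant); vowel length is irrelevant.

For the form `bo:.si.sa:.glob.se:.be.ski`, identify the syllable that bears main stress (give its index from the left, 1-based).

5

Weights: 5 se: L, 6 be L, 7 ski L.
The penult (syllable 6, be) is light, so stress falls on the antepenult (syllable 5, se:).
Primary stress: syllable 5 → bo:.si.sa:.glob.ˈse:.be.ski.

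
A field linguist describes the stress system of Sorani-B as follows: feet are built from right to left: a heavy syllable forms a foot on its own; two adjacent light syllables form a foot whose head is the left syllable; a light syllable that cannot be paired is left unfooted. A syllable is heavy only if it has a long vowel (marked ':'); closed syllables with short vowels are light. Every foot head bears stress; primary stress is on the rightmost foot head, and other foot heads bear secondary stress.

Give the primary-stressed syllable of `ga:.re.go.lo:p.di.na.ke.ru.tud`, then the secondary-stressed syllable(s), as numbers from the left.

Weights: 1 ga: H, 2 re L, 3 go L, 4 lo:p H, 5 di L, 6 na L, 7 ke L, 8 ru L, 9 tud L.
Parse right to left (heavy = foot alone; LL = one foot; stranded L unfooted): (ˈga:) (ˈre.go) (ˈlo:p) di (ˈna.ke) (ˈru.tud).
Foot heads: 1, 2, 4, 6, 8.
Primary stress on the rightmost head = syllable 8.
Secondary stress on 1, 2, 4, 6: ˌga:.ˌre.go.ˌlo:p.di.ˌna.ke.ˈru.tud.

primary 8, secondary 1, 2, 4, 6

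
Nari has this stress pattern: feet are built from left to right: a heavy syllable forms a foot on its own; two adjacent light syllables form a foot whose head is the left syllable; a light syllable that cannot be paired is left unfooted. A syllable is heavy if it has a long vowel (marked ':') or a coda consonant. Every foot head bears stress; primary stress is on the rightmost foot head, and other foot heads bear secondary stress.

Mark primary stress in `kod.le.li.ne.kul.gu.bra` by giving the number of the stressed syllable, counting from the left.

6

Weights: 1 kod H, 2 le L, 3 li L, 4 ne L, 5 kul H, 6 gu L, 7 bra L.
Parse left to right (heavy = foot alone; LL = one foot; stranded L unfooted): (ˈkod) (ˈle.li) ne (ˈkul) (ˈgu.bra).
Foot heads: 1, 2, 5, 6.
Primary stress on the rightmost head = syllable 6.
Primary stress: syllable 6 → kod.le.li.ne.kul.ˈgu.bra.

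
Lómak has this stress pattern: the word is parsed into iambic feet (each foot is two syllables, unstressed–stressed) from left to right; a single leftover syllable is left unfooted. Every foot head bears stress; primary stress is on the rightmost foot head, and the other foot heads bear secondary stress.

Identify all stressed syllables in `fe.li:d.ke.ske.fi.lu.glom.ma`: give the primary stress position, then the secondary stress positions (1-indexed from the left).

primary 8, secondary 2, 4, 6

Parse left to right into iambic (σˈσ) feet: (fe.ˈli:d) (ke.ˈske) (fi.ˈlu) (glom.ˈma).
Foot heads (stressed positions): 2, 4, 6, 8.
End Rule Rightmost: primary stress on the rightmost head = syllable 8.
Secondary stress on 2, 4, 6: fe.ˌli:d.ke.ˌske.fi.ˌlu.glom.ˈma.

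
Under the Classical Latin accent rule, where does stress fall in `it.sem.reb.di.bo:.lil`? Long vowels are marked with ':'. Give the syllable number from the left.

Classical Latin: stress the penult if heavy (long vowel or closed), else the antepenult.
Weights: 4 di L, 5 bo: H, 6 lil H.
The penult (syllable 5, bo:) is heavy, so it takes stress.
Stress on syllable 5: it.sem.reb.di.ˈbo:.lil.

5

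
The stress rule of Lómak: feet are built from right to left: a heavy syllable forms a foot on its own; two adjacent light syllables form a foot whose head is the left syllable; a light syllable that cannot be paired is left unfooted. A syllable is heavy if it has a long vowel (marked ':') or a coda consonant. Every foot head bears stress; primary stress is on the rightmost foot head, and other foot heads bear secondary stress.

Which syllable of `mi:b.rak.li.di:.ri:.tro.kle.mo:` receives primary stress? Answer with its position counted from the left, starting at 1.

Weights: 1 mi:b H, 2 rak H, 3 li L, 4 di: H, 5 ri: H, 6 tro L, 7 kle L, 8 mo: H.
Parse right to left (heavy = foot alone; LL = one foot; stranded L unfooted): (ˈmi:b) (ˈrak) li (ˈdi:) (ˈri:) (ˈtro.kle) (ˈmo:).
Foot heads: 1, 2, 4, 5, 6, 8.
Primary stress on the rightmost head = syllable 8.
Primary stress: syllable 8 → mi:b.rak.li.di:.ri:.tro.kle.ˈmo:.

8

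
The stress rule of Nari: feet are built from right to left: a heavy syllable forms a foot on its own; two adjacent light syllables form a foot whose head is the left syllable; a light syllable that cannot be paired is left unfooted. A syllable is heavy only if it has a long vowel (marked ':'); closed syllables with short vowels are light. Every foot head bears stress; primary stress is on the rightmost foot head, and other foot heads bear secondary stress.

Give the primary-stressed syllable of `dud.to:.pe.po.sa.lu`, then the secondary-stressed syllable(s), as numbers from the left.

Weights: 1 dud L, 2 to: H, 3 pe L, 4 po L, 5 sa L, 6 lu L.
Parse right to left (heavy = foot alone; LL = one foot; stranded L unfooted): dud (ˈto:) (ˈpe.po) (ˈsa.lu).
Foot heads: 2, 3, 5.
Primary stress on the rightmost head = syllable 5.
Secondary stress on 2, 3: dud.ˌto:.ˌpe.po.ˈsa.lu.

primary 5, secondary 2, 3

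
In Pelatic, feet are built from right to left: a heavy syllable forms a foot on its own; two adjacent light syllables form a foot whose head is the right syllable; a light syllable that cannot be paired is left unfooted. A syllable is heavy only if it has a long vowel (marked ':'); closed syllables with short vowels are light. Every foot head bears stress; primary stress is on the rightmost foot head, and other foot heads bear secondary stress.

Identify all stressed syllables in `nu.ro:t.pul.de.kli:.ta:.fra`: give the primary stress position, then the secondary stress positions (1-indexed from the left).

Weights: 1 nu L, 2 ro:t H, 3 pul L, 4 de L, 5 kli: H, 6 ta: H, 7 fra L.
Parse right to left (heavy = foot alone; LL = one foot; stranded L unfooted): nu (ˈro:t) (pul.ˈde) (ˈkli:) (ˈta:) fra.
Foot heads: 2, 4, 5, 6.
Primary stress on the rightmost head = syllable 6.
Secondary stress on 2, 4, 5: nu.ˌro:t.pul.ˌde.ˌkli:.ˈta:.fra.

primary 6, secondary 2, 4, 5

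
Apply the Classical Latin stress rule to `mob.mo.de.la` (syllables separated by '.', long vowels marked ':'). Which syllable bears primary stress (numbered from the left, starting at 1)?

Classical Latin: stress the penult if heavy (long vowel or closed), else the antepenult.
Weights: 2 mo L, 3 de L, 4 la L.
The penult (syllable 3, de) is light, so stress falls on the antepenult (syllable 2, mo).
Stress on syllable 2: mob.ˈmo.de.la.

2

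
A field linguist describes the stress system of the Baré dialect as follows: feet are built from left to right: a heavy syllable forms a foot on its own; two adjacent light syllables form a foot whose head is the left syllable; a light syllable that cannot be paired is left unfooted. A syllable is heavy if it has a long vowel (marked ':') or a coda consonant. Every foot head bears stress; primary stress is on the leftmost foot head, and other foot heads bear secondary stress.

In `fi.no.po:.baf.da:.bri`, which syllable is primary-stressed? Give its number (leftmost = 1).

Weights: 1 fi L, 2 no L, 3 po: H, 4 baf H, 5 da: H, 6 bri L.
Parse left to right (heavy = foot alone; LL = one foot; stranded L unfooted): (ˈfi.no) (ˈpo:) (ˈbaf) (ˈda:) bri.
Foot heads: 1, 3, 4, 5.
Primary stress on the leftmost head = syllable 1.
Primary stress: syllable 1 → ˈfi.no.po:.baf.da:.bri.

1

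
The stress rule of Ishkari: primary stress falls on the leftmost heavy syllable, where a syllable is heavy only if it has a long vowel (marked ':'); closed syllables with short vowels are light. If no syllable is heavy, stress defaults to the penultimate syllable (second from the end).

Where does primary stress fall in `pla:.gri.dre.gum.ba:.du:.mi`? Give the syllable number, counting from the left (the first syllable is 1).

Weights: 1 pla: H, 2 gri L, 3 dre L, 4 gum L, 5 ba: H, 6 du: H, 7 mi L.
Heavy syllables in the domain: 1, 5, 6. The leftmost is syllable 1 (pla:).
Primary stress: syllable 1 → ˈpla:.gri.dre.gum.ba:.du:.mi.

1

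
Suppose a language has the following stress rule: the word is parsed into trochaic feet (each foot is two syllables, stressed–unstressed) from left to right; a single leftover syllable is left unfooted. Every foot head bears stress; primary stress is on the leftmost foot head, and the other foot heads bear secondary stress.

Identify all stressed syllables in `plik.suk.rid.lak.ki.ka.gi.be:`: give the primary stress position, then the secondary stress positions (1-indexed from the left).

primary 1, secondary 3, 5, 7

Parse left to right into trochaic (ˈσσ) feet: (ˈplik.suk) (ˈrid.lak) (ˈki.ka) (ˈgi.be:).
Foot heads (stressed positions): 1, 3, 5, 7.
End Rule Leftmost: primary stress on the leftmost head = syllable 1.
Secondary stress on 3, 5, 7: ˈplik.suk.ˌrid.lak.ˌki.ka.ˌgi.be:.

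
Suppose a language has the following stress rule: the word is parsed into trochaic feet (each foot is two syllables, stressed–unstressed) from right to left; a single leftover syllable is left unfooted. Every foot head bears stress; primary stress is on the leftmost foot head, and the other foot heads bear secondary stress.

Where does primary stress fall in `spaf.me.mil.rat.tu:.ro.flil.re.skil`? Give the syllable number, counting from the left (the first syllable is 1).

2

Parse right to left into trochaic (ˈσσ) feet: spaf (ˈme.mil) (ˈrat.tu:) (ˈro.flil) (ˈre.skil). Syllable 1 is left unfooted.
Foot heads (stressed positions): 2, 4, 6, 8.
End Rule Leftmost: primary stress on the leftmost head = syllable 2.
Primary stress: syllable 2 → spaf.ˈme.mil.rat.tu:.ro.flil.re.skil.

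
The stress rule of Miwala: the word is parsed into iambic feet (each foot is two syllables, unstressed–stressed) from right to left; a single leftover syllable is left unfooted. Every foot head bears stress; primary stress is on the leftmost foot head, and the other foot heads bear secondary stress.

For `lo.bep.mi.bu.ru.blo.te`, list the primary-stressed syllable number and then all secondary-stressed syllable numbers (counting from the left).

primary 3, secondary 5, 7

Parse right to left into iambic (σˈσ) feet: lo (bep.ˈmi) (bu.ˈru) (blo.ˈte). Syllable 1 is left unfooted.
Foot heads (stressed positions): 3, 5, 7.
End Rule Leftmost: primary stress on the leftmost head = syllable 3.
Secondary stress on 5, 7: lo.bep.ˈmi.bu.ˌru.blo.ˌte.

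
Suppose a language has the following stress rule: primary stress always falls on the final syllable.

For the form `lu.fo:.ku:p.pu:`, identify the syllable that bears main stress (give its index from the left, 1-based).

The word has 4 syllables; the final syllable is syllable 4 (pu:).
Primary stress: syllable 4 → lu.fo:.ku:p.ˈpu:.

4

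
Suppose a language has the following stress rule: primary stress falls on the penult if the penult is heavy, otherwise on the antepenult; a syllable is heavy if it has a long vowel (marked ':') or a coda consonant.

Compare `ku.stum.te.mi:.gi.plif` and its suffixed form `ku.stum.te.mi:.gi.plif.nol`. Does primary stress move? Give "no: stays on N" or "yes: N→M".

yes: 4→6

Base `ku.stum.te.mi:.gi.plif` (6 syllables):
  Weights: 4 mi: H, 5 gi L, 6 plif H.
  The penult (syllable 5, gi) is light, so stress falls on the antepenult (syllable 4, mi:).
  → primary stress on syllable 4.
Suffixed `ku.stum.te.mi:.gi.plif.nol` (7 syllables):
  Weights: 5 gi L, 6 plif H, 7 nol H.
  The penult (syllable 6, plif) is heavy, so it takes stress.
  → primary stress on syllable 6.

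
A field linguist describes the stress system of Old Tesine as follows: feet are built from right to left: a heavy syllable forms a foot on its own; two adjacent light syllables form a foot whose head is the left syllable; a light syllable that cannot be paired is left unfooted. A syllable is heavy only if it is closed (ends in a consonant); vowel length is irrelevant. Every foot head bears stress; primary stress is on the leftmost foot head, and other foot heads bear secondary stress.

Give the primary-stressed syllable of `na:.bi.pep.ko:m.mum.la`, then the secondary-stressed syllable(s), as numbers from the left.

primary 1, secondary 3, 4, 5

Weights: 1 na: L, 2 bi L, 3 pep H, 4 ko:m H, 5 mum H, 6 la L.
Parse right to left (heavy = foot alone; LL = one foot; stranded L unfooted): (ˈna:.bi) (ˈpep) (ˈko:m) (ˈmum) la.
Foot heads: 1, 3, 4, 5.
Primary stress on the leftmost head = syllable 1.
Secondary stress on 3, 4, 5: ˈna:.bi.ˌpep.ˌko:m.ˌmum.la.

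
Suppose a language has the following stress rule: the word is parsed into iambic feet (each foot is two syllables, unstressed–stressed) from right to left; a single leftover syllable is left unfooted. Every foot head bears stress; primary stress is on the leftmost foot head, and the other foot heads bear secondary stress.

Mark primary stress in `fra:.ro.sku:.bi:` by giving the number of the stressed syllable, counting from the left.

2

Parse right to left into iambic (σˈσ) feet: (fra:.ˈro) (sku:.ˈbi:).
Foot heads (stressed positions): 2, 4.
End Rule Leftmost: primary stress on the leftmost head = syllable 2.
Primary stress: syllable 2 → fra:.ˈro.sku:.bi:.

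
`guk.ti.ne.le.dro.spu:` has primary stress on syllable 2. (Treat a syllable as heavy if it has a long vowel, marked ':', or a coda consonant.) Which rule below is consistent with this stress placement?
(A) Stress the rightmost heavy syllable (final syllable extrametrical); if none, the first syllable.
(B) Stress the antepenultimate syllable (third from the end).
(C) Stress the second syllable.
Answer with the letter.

Rule A → syllable 1 (observed: 2).
Rule B → syllable 4 (observed: 2).
Rule C → syllable 2 ✓.

C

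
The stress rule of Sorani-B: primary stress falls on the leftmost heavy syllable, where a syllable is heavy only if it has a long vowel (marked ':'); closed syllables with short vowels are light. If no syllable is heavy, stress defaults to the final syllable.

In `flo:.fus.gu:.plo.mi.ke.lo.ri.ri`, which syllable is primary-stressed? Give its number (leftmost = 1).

Weights: 1 flo: H, 2 fus L, 3 gu: H, 4 plo L, 5 mi L, 6 ke L, 7 lo L, 8 ri L, 9 ri L.
Heavy syllables in the domain: 1, 3. The leftmost is syllable 1 (flo:).
Primary stress: syllable 1 → ˈflo:.fus.gu:.plo.mi.ke.lo.ri.ri.

1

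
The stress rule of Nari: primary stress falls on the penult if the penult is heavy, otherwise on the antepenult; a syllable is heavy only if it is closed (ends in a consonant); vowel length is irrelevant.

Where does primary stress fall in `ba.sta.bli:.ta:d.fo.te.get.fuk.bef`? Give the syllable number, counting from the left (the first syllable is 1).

8

Weights: 7 get H, 8 fuk H, 9 bef H.
The penult (syllable 8, fuk) is heavy, so it takes stress.
Primary stress: syllable 8 → ba.sta.bli:.ta:d.fo.te.get.ˈfuk.bef.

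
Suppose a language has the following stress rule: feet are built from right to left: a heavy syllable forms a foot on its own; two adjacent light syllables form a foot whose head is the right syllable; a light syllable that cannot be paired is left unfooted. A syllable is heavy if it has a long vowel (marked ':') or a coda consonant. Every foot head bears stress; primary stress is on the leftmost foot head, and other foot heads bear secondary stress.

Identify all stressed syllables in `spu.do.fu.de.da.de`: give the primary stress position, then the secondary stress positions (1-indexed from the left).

Weights: 1 spu L, 2 do L, 3 fu L, 4 de L, 5 da L, 6 de L.
Parse right to left (heavy = foot alone; LL = one foot; stranded L unfooted): (spu.ˈdo) (fu.ˈde) (da.ˈde).
Foot heads: 2, 4, 6.
Primary stress on the leftmost head = syllable 2.
Secondary stress on 4, 6: spu.ˈdo.fu.ˌde.da.ˌde.

primary 2, secondary 4, 6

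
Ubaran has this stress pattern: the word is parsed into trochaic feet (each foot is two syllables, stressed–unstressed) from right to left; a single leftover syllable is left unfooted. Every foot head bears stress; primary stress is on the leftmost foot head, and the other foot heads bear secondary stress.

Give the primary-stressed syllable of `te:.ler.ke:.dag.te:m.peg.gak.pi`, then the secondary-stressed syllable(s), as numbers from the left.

Parse right to left into trochaic (ˈσσ) feet: (ˈte:.ler) (ˈke:.dag) (ˈte:m.peg) (ˈgak.pi).
Foot heads (stressed positions): 1, 3, 5, 7.
End Rule Leftmost: primary stress on the leftmost head = syllable 1.
Secondary stress on 3, 5, 7: ˈte:.ler.ˌke:.dag.ˌte:m.peg.ˌgak.pi.

primary 1, secondary 3, 5, 7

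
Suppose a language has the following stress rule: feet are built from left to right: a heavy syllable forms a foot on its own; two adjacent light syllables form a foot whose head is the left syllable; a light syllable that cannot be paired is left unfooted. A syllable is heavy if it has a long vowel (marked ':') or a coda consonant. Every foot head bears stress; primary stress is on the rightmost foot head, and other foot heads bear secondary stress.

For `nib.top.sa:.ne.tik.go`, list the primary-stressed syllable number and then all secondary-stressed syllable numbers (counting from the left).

Weights: 1 nib H, 2 top H, 3 sa: H, 4 ne L, 5 tik H, 6 go L.
Parse left to right (heavy = foot alone; LL = one foot; stranded L unfooted): (ˈnib) (ˈtop) (ˈsa:) ne (ˈtik) go.
Foot heads: 1, 2, 3, 5.
Primary stress on the rightmost head = syllable 5.
Secondary stress on 1, 2, 3: ˌnib.ˌtop.ˌsa:.ne.ˈtik.go.

primary 5, secondary 1, 2, 3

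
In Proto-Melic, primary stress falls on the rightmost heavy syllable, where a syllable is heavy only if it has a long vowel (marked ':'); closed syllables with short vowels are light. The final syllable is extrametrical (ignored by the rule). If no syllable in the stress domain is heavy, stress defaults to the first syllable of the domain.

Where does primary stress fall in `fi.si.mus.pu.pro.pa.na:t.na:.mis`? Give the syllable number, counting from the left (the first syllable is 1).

The final syllable (9, mis) is extrametrical; the stress domain is syllables 1–8.
Weights: 1 fi L, 2 si L, 3 mus L, 4 pu L, 5 pro L, 6 pa L, 7 na:t H, 8 na: H.
Heavy syllables in the domain: 7, 8. The rightmost is syllable 8 (na:).
Primary stress: syllable 8 → fi.si.mus.pu.pro.pa.na:t.ˈna:.mis.

8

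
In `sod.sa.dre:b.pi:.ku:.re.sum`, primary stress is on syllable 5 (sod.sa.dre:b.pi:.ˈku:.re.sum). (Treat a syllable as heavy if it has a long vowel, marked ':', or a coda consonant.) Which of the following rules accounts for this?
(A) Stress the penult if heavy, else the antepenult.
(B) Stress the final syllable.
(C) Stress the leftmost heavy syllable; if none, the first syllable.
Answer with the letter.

Rule A → syllable 5 ✓.
Rule B → syllable 7 (observed: 5).
Rule C → syllable 1 (observed: 5).

A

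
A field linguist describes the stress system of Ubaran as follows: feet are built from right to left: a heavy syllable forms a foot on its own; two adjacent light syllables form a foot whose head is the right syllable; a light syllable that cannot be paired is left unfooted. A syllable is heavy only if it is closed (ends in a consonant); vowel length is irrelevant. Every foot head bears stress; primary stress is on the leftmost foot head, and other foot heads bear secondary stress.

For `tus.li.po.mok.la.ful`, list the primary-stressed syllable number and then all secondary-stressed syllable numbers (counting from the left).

Weights: 1 tus H, 2 li L, 3 po L, 4 mok H, 5 la L, 6 ful H.
Parse right to left (heavy = foot alone; LL = one foot; stranded L unfooted): (ˈtus) (li.ˈpo) (ˈmok) la (ˈful).
Foot heads: 1, 3, 4, 6.
Primary stress on the leftmost head = syllable 1.
Secondary stress on 3, 4, 6: ˈtus.li.ˌpo.ˌmok.la.ˌful.

primary 1, secondary 3, 4, 6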